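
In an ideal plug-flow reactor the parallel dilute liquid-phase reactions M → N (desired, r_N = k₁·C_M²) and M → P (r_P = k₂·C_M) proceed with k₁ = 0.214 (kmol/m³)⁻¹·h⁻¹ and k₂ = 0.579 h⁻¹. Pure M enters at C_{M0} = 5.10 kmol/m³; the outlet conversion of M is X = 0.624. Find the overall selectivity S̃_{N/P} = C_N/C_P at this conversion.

1.25

C_M = C_{M0}(1−X) = 1.918 kmol/m³.
Along a PFR/batch, dC_P/dC_M = −r_P/(r_N+r_P) = −k₂/(k₂+k₁·C_M).
Integrating from C_{M0} to C_M: C_P = (0.579/0.214)·ln[(0.579+0.214·5.10)/(0.579+0.214·1.92)] = 2.706·ln(1.670/0.9894) = 1.417 kmol/m³.
Then C_N = (C_{M0}−C_M) − C_P = 3.182 − 1.417 = 1.765 kmol/m³.
S̃_{N/P} = C_N/C_P = 1.765/1.417 = 1.25.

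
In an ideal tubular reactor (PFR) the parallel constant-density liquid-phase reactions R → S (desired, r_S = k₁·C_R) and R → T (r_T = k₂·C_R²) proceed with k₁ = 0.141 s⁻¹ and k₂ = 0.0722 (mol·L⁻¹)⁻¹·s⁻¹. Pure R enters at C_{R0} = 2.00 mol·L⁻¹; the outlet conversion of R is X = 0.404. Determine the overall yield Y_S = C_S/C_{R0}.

0.223

C_R = C_{R0}(1−X) = 1.192 mol·L⁻¹.
Along a PFR/batch, dC_S/dC_R = −r_S/(r_S+r_T) = −k₁/(k₁+k₂·C_R).
Integrating from C_{R0} to C_R: C_S = (0.141/0.0722)·ln[(0.141+0.0722·2.00)/(0.141+0.0722·1.19)] = 1.953·ln(0.2854/0.2271) = 0.4466 mol·L⁻¹.
Y_S = C_S/C_{R0} = 0.4466/2.00 = 0.223.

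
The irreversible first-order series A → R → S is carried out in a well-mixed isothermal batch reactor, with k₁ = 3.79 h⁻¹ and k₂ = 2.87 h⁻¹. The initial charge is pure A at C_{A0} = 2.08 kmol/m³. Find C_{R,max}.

Evaluating C_R at t_opt = ln(k₂/k₁)/(k₂−k₁) gives C_{R,max}/C_{A0} = (k₁/k₂)^[k₂/(k₂−k₁)].
= (3.79/2.87)^(2.87/(2.87−3.79)) = (1.321)^(-3.120) = 0.4200.
C_{R,max} = 0.4200×2.08 = 0.874 kmol/m³.

0.874 kmol/m³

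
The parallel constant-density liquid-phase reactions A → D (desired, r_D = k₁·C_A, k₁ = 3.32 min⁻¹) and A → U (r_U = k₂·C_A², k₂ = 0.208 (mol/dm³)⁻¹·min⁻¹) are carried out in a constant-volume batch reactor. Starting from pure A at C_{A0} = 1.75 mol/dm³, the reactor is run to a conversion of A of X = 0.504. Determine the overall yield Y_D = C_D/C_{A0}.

C_A = C_{A0}(1−X) = 0.8680 mol/dm³.
Along a PFR/batch, dC_D/dC_A = −r_D/(r_D+r_U) = −k₁/(k₁+k₂·C_A).
Integrating from C_{A0} to C_A: C_D = (3.32/0.208)·ln[(3.32+0.208·1.75)/(3.32+0.208·0.868)] = 15.96·ln(3.684/3.501) = 0.8153 mol/dm³.
Y_D = C_D/C_{A0} = 0.8153/1.75 = 0.466.

0.466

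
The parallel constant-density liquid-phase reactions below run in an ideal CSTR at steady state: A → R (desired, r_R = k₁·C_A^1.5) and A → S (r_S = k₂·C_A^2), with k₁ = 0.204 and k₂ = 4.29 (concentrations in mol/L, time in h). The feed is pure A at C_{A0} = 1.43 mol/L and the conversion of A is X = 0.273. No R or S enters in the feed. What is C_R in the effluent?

Exit C_A = C_{A0}(1−X) = 1.43×0.727 = 1.040 mol/L.
Rates in a CSTR are evaluated at the outlet concentration: r_R = 0.204×1.040^1.5 = 0.2162, r_S = 4.29×1.040^2 = 4.637.
Fraction of consumed A going to R: r_R/(r_R+r_S) = 0.04456.
C_R = 0.04456·C_{A0}·X = 0.04456×1.43×0.273 = 0.0174 mol/L.

0.0174 mol/L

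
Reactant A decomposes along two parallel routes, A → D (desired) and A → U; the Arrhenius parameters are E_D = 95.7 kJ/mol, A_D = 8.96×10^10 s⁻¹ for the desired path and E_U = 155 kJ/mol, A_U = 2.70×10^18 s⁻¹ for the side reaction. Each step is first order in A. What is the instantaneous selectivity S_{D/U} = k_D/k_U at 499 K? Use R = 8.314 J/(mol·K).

Since both paths have the same order in A, the concentration cancels and S_{D/U} = k_D/k_U = (A_D/A_U)·exp[(E_U−E_D)/(RT)].
(E_U−E_D)/(RT) = (155−95.7)×10³/(8.314×499) = 59300/4149 = 14.29.
k_D/k_U = (8.96×10^10/2.70×10^18)·exp(14.29) = 3.319×10^-8 × 1.613×10^6 = 0.0535.
Since E_D < E_U, lowering the temperature improves selectivity toward D.

0.0535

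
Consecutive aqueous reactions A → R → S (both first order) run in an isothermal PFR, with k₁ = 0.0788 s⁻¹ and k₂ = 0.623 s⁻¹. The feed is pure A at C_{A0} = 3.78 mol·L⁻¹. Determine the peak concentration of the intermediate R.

At the optimum, C_{R,max}/C_{A0} = (k₁/k₂)^[k₂/(k₂−k₁)].
= (0.0788/0.623)^(0.623/(0.623−0.0788)) = (0.1265)^(1.145) = 0.09376.
C_{R,max} = 0.09376×3.78 = 0.354 mol·L⁻¹.

0.354 mol·L⁻¹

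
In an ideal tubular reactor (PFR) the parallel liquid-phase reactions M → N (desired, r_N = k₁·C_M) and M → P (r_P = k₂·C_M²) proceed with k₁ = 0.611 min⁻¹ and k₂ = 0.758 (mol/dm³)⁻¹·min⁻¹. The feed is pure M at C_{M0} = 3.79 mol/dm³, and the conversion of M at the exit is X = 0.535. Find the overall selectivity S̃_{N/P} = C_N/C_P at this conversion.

0.301

C_M = C_{M0}(1−X) = 1.762 mol/dm³.
Along a PFR/batch, dC_N/dC_M = −r_N/(r_N+r_P) = −k₁/(k₁+k₂·C_M).
Integrating from C_{M0} to C_M: C_N = (0.611/0.758)·ln[(0.611+0.758·3.79)/(0.611+0.758·1.76)] = 0.8061·ln(3.484/1.947) = 0.4691 mol/dm³.
C_P = (C_{M0}−C_M)−C_N = 1.559 mol/dm³; S̃_{N/P} = 0.4691/1.559 = 0.301.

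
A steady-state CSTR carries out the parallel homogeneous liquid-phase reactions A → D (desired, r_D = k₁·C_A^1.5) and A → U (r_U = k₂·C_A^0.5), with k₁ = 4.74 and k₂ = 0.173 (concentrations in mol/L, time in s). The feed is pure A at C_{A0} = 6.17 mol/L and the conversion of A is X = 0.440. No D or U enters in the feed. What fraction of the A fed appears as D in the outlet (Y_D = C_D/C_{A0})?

Exit C_A = C_{A0}(1−X) = 6.17×0.560 = 3.455 mol/L.
In a CSTR the entire volume is at exit conditions, so r_D = 4.74×3.455^1.5 = 30.44 and r_U = 0.173×3.455^0.5 = 0.3216.
Fraction of consumed A going to D: r_D/(r_D+r_U) = 0.9895.
C_D = 0.9895·C_{A0}·X = 0.9895×6.17×0.440 = 2.69 mol/L; Y_D = C_D/C_{A0} = 0.435.

0.435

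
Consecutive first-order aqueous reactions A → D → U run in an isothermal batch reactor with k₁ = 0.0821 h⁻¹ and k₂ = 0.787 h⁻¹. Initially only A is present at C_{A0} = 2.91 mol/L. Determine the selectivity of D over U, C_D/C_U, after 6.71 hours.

The intermediate concentration in a first-order A→B→C sequence is C_D = k₁C_{A0}(e^(−k₁t) − e^(−k₂t))/(k₂−k₁).
e^(−k₁t) = e^(−0.0821×6.71) = e^(−0.5509) = 0.5764; e^(−k₂t) = e^(−5.281) = 0.005089.
C_D = 0.0821×2.91/(0.787−0.0821) × (0.5764−0.005089) = 0.3389×0.5713 = 0.1936 mol/L.
C_A = C_{A0}e^(−k₁t) = 1.677 mol/L, so C_U = C_{A0}−C_A−C_D = 1.039 mol/L; C_D/C_U = 0.186.

0.186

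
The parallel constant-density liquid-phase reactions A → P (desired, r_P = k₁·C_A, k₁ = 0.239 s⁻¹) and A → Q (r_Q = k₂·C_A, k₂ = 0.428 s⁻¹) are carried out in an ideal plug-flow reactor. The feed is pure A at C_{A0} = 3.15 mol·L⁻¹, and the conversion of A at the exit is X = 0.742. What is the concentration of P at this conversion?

C_A = C_{A0}(1−X) = 0.8127 mol·L⁻¹.
Both paths are first order in A, so the instantaneous fraction to P is constant: dC_P/d(−C_A) = k₁/(k₁+k₂) = 0.3583.
C_P = 0.3583·(C_{A0}−C_A) = 0.3583×2.337 = 0.838 mol·L⁻¹.

0.838 mol·L⁻¹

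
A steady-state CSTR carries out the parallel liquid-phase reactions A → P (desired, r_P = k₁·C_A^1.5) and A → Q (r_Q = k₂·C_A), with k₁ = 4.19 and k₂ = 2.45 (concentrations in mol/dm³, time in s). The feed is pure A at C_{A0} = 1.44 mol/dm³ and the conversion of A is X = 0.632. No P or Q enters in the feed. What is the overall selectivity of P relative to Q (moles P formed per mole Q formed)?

1.24

Exit C_A = C_{A0}(1−X) = 1.44×0.368 = 0.5299 mol/dm³.
In a CSTR the entire volume is at exit conditions, so r_P = 4.19×0.5299^1.5 = 1.616 and r_Q = 2.45×0.5299 = 1.298.
Overall selectivity = C_P/C_Q = r_Pτ/(r_Qτ) = r_P/r_Q = 1.24.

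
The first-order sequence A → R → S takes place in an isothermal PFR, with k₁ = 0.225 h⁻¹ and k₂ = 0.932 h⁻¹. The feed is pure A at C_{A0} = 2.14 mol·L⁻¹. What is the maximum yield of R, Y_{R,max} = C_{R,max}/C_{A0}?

At the optimum, C_{R,max}/C_{A0} = (k₁/k₂)^[k₂/(k₂−k₁)].
= (0.225/0.932)^(0.932/(0.932−0.225)) = (0.2414)^(1.318) = 0.1536.

0.154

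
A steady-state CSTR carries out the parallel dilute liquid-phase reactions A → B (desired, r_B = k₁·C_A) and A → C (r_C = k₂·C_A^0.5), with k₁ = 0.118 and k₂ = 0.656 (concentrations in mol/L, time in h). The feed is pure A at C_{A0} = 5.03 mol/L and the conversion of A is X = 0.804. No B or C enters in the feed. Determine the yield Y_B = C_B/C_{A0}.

0.122

Exit C_A = C_{A0}(1−X) = 5.03×0.196 = 0.9859 mol/L.
Rates in a CSTR are evaluated at the outlet concentration: r_B = 0.118×0.9859 = 0.1163, r_C = 0.656×0.9859^0.5 = 0.6514.
Fraction of consumed A going to B: r_B/(r_B+r_C) = 0.1515.
C_B = 0.1515·C_{A0}·X = 0.1515×5.03×0.804 = 0.613 mol/L; Y_B = C_B/C_{A0} = 0.122.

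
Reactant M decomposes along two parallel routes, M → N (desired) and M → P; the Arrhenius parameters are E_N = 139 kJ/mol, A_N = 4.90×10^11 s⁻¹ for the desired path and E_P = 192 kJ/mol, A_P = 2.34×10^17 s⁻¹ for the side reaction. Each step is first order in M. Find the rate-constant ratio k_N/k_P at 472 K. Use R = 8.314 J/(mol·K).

k_N/k_P = (A_N/A_P)·exp[−(E_N−E_P)/(RT)] = (A_N/A_P)·exp[(E_P−E_N)/(RT)].
(E_P−E_N)/(RT) = (192−139)×10³/(8.314×472) = 53000/3924 = 13.51.
k_N/k_P = (4.90×10^11/2.34×10^17)·exp(13.51) = 2.094×10^-6 × 7.337×10^5 = 1.54.
Since E_N < E_P, lowering the temperature improves selectivity toward N.

1.54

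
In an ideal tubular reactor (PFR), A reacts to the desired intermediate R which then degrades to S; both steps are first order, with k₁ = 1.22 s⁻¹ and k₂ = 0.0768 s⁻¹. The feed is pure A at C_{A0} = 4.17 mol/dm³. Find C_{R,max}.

3.46 mol/dm³

For a first-order series the maximum intermediate yield is C_{R,max}/C_{A0} = (k₁/k₂)^[k₂/(k₂−k₁)].
= (1.22/0.0768)^(0.0768/(0.0768−1.22)) = (15.89)^(-0.06718) = 0.8305.
C_{R,max} = 0.8305×4.17 = 3.46 mol/dm³.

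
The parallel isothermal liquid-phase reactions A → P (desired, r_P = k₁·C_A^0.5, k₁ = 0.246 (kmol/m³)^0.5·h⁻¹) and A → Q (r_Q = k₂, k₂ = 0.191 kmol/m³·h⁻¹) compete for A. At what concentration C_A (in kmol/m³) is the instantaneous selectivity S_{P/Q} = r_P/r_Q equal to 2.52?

S_{P/Q} = (k₁/k₂)·C_A^0.5 ⇒ C_A = (S·k₂/k₁)^(2).
= (2.52×0.191/0.246)^(2) = (1.957)^(2) = 3.83 kmol/m³.

3.83 kmol/m³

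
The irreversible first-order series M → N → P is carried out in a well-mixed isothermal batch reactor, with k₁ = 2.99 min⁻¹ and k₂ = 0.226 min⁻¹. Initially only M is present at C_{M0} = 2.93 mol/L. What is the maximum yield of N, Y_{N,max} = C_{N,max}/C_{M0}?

Evaluating C_N at t_opt = ln(k₂/k₁)/(k₂−k₁) gives C_{N,max}/C_{M0} = (k₁/k₂)^[k₂/(k₂−k₁)].
= (2.99/0.226)^(0.226/(0.226−2.99)) = (13.23)^(-0.08177) = 0.8096.

0.810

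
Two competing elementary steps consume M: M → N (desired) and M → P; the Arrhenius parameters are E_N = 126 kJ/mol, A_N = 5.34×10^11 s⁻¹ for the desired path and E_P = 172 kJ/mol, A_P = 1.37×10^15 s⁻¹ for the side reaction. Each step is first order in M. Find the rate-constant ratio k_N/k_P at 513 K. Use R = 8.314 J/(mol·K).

18.8

k_N/k_P = (A_N/A_P)·exp[−(E_N−E_P)/(RT)] = (A_N/A_P)·exp[(E_P−E_N)/(RT)].
(E_P−E_N)/(RT) = (172−126)×10³/(8.314×513) = 46000/4265 = 10.79.
k_N/k_P = (5.34×10^11/1.37×10^15)·exp(10.79) = 3.898×10^-4 × 48303 = 18.8.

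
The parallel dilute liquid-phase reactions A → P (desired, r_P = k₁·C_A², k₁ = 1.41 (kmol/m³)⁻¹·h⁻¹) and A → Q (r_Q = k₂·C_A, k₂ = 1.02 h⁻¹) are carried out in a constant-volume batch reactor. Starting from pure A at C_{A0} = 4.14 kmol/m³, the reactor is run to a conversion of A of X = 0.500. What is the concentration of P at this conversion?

C_A = C_{A0}(1−X) = 2.070 kmol/m³.
Along a PFR/batch, dC_Q/dC_A = −r_Q/(r_P+r_Q) = −k₂/(k₂+k₁·C_A).
Integrating from C_{A0} to C_A: C_Q = (1.02/1.41)·ln[(1.02+1.41·4.14)/(1.02+1.41·2.07)] = 0.7234·ln(6.857/3.939) = 0.4011 kmol/m³.
Then C_P = (C_{A0}−C_A) − C_Q = 2.070 − 0.4011 = 1.669 kmol/m³.

1.67 kmol/m³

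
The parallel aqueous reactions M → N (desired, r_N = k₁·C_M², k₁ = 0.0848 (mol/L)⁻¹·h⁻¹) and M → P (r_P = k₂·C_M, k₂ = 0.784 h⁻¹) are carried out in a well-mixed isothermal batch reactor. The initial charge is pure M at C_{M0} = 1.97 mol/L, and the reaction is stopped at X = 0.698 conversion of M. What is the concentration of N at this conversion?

0.166 mol/L

C_M = C_{M0}(1−X) = 0.5949 mol/L.
Along a PFR/batch, dC_P/dC_M = −r_P/(r_N+r_P) = −k₂/(k₂+k₁·C_M).
Integrating from C_{M0} to C_M: C_P = (0.784/0.0848)·ln[(0.784+0.0848·1.97)/(0.784+0.0848·0.595)] = 9.245·ln(0.9511/0.8345) = 1.209 mol/L.
Then C_N = (C_{M0}−C_M) − C_P = 1.375 − 1.209 = 0.1658 mol/L.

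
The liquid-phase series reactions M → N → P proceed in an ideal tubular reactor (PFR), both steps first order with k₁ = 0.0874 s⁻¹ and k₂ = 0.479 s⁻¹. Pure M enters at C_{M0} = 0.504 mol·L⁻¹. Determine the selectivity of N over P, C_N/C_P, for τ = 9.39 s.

Solving the coupled first-order balances gives C_N(τ) = [k₁/(k₂−k₁)]·C_{M0}·(e^(−k₁τ) − e^(−k₂τ)).
e^(−k₁τ) = e^(−0.0874×9.39) = e^(−0.8207) = 0.4401; e^(−k₂τ) = e^(−4.498) = 0.01113.
C_N = 0.0874×0.504/(0.479−0.0874) × (0.4401−0.01113) = 0.1125×0.4290 = 0.04826 mol·L⁻¹.
C_M = C_{M0}e^(−k₁τ) = 0.2218 mol·L⁻¹, so C_P = C_{M0}−C_M−C_N = 0.2339 mol·L⁻¹; C_N/C_P = 0.206.

0.206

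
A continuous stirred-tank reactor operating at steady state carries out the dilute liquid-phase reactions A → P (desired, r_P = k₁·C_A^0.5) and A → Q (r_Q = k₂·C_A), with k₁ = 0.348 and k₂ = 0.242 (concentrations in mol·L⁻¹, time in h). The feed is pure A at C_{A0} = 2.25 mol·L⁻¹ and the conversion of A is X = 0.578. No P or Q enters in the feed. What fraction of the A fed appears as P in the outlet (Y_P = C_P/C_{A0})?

Exit C_A = C_{A0}(1−X) = 2.25×0.422 = 0.9495 mol·L⁻¹.
In a CSTR the entire volume is at exit conditions, so r_P = 0.348×0.9495^0.5 = 0.3391 and r_Q = 0.242×0.9495 = 0.2298.
Fraction of consumed A going to P: r_P/(r_P+r_Q) = 0.5961.
C_P = 0.5961·C_{A0}·X = 0.5961×2.25×0.578 = 0.775 mol·L⁻¹; Y_P = C_P/C_{A0} = 0.345.

0.345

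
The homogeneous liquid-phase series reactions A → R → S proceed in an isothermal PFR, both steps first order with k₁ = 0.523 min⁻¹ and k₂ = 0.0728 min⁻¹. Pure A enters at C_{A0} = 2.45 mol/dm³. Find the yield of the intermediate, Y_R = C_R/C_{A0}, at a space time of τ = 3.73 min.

0.720

Solving the coupled first-order balances gives C_R(τ) = [k₁/(k₂−k₁)]·C_{A0}·(e^(−k₁τ) − e^(−k₂τ)).
e^(−k₁τ) = e^(−0.523×3.73) = e^(−1.951) = 0.1422; e^(−k₂τ) = e^(−0.2715) = 0.7622.
C_R = 0.523×2.45/(0.0728−0.523) × (0.1422−0.7622) = (-2.846)×(-0.6200) = 1.765 mol/dm³.
Y_R = C_R/C_{A0} = 1.765/2.45 = 0.720.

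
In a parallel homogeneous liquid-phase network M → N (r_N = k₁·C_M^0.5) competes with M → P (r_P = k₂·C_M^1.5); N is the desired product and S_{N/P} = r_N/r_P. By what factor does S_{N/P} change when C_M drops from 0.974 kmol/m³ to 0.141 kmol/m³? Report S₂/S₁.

6.91

S_{N/P} = (k₁/k₂)·C_M⁻¹, so S₂/S₁ = (C_{M,2}/C_{M,1})⁻¹.
= 0.974/0.141 = 6.91.
Selectivity toward N rises as C_M falls — low-concentration operation is favoured.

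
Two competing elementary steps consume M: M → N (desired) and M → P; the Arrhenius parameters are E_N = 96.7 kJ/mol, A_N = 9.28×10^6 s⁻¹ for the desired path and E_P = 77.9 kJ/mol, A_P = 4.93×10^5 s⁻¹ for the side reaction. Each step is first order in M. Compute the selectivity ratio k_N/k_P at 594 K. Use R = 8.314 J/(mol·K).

0.418

k_N/k_P = (A_N/A_P)·exp[−(E_N−E_P)/(RT)] = (A_N/A_P)·exp[(E_P−E_N)/(RT)].
(E_P−E_N)/(RT) = (77.9−96.7)×10³/(8.314×594) = -18800/4939 = -3.807.
k_N/k_P = (9.28×10^6/4.93×10^5)·exp(-3.807) = 18.82 × 0.02222 = 0.418.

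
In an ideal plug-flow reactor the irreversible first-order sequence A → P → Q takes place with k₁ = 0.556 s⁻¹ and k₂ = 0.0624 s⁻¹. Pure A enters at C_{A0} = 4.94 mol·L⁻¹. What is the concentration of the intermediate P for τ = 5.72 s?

Solving the coupled first-order balances gives C_P(τ) = [k₁/(k₂−k₁)]·C_{A0}·(e^(−k₁τ) − e^(−k₂τ)).
e^(−k₁τ) = e^(−0.556×5.72) = e^(−3.180) = 0.04157; e^(−k₂τ) = e^(−0.3569) = 0.6998.
C_P = 0.556×4.94/(0.0624−0.556) × (0.04157−0.6998) = (-5.565)×(-0.6583) = 3.663 mol·L⁻¹.

3.66 mol·L⁻¹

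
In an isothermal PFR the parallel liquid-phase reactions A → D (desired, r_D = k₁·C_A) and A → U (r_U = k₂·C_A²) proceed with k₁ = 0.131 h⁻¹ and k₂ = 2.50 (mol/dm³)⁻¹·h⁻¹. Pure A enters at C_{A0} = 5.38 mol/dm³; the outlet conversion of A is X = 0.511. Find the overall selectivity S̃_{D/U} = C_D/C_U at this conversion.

0.0136

C_A = C_{A0}(1−X) = 2.631 mol/dm³.
Along a PFR/batch, dC_D/dC_A = −r_D/(r_D+r_U) = −k₁/(k₁+k₂·C_A).
Integrating from C_{A0} to C_A: C_D = (0.131/2.50)·ln[(0.131+2.50·5.38)/(0.131+2.50·2.63)] = 0.05240·ln(13.58/6.708) = 0.03696 mol/dm³.
C_U = (C_{A0}−C_A)−C_D = 2.712 mol/dm³; S̃_{D/U} = 0.03696/2.712 = 0.0136.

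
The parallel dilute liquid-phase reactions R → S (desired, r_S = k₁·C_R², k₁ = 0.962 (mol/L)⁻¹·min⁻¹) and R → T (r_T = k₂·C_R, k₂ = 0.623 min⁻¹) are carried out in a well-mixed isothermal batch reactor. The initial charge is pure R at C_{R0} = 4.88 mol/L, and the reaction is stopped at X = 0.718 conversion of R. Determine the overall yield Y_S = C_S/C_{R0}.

C_R = C_{R0}(1−X) = 1.376 mol/L.
Along a PFR/batch, dC_T/dC_R = −r_T/(r_S+r_T) = −k₂/(k₂+k₁·C_R).
Integrating from C_{R0} to C_R: C_T = (0.623/0.962)·ln[(0.623+0.962·4.88)/(0.623+0.962·1.38)] = 0.6476·ln(5.318/1.947) = 0.6507 mol/L.
Then C_S = (C_{R0}−C_R) − C_T = 3.504 − 0.6507 = 2.853 mol/L.
Y_S = C_S/C_{R0} = 2.853/4.88 = 0.585.

0.585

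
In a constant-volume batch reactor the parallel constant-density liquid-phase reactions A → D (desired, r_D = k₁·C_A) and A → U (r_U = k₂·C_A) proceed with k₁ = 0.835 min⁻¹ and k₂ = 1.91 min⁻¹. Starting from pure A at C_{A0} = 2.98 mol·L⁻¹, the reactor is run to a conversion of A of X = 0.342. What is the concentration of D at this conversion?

C_A = C_{A0}(1−X) = 1.961 mol·L⁻¹.
Both paths are first order in A, so the instantaneous fraction to D is constant: dC_D/d(−C_A) = k₁/(k₁+k₂) = 0.3042.
C_D = 0.3042·(C_{A0}−C_A) = 0.3042×1.019 = 0.310 mol·L⁻¹.

0.310 mol·L⁻¹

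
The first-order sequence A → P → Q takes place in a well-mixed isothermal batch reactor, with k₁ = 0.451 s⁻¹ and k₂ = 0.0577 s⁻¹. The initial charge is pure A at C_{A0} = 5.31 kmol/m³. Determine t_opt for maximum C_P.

5.23 s

For first-order series the maximum of C_P occurs at t_opt = ln(k₂/k₁)/(k₂−k₁).
= ln(0.0577/0.451)/(0.0577−0.451) = ln(0.1279)/-0.3933 = -2.056/-0.3933 = 5.23 s.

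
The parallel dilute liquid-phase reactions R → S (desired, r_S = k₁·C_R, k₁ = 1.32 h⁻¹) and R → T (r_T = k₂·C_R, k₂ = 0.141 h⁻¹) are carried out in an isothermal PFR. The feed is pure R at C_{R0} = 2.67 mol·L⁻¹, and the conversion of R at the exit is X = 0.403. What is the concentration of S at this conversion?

C_R = C_{R0}(1−X) = 1.594 mol·L⁻¹.
Both paths are first order in R, so the instantaneous fraction to S is constant: dC_S/d(−C_R) = k₁/(k₁+k₂) = 0.9035.
C_S = 0.9035·(C_{R0}−C_R) = 0.9035×1.076 = 0.972 mol·L⁻¹.

0.972 mol·L⁻¹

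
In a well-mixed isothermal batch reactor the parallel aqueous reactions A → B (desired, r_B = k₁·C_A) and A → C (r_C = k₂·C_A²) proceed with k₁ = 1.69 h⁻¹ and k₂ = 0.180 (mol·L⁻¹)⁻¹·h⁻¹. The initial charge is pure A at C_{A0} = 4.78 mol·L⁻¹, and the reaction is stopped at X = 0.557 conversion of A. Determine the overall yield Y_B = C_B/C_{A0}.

C_A = C_{A0}(1−X) = 2.118 mol·L⁻¹.
Along a PFR/batch, dC_B/dC_A = −r_B/(r_B+r_C) = −k₁/(k₁+k₂·C_A).
Integrating from C_{A0} to C_A: C_B = (1.69/0.180)·ln[(1.69+0.180·4.78)/(1.69+0.180·2.12)] = 9.389·ln(2.550/2.071) = 1.954 mol·L⁻¹.
Y_B = C_B/C_{A0} = 1.954/4.78 = 0.409.

0.409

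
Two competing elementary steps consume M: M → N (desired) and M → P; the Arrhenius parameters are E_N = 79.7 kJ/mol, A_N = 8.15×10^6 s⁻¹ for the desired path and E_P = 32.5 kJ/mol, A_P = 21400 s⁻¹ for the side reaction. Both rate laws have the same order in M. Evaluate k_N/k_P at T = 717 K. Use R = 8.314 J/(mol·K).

0.139

With equal orders, S_{N/P} = k_N/k_P = (A_N/A_P)·exp[(E_P−E_N)/(RT)].
(E_P−E_N)/(RT) = (32.5−79.7)×10³/(8.314×717) = -47200/5961 = -7.918.
k_N/k_P = (8.15×10^6/21400)·exp(-7.918) = 380.8 × 3.641×10^-4 = 0.139.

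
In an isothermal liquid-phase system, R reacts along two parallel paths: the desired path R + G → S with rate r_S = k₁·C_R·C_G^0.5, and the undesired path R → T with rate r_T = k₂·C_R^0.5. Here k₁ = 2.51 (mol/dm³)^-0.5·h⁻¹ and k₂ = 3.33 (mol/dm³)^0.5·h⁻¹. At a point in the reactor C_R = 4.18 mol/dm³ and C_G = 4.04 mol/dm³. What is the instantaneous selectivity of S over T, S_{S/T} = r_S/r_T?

3.10

S_{S/T} = r_S/r_T = (k₁·C_R·C_G^0.5)/(k₂·C_R^0.5) = (k₁/k₂)·C_R^0.5·C_G^0.5.
= (2.51×4.180×4.040^0.5) / (3.33×4.180^0.5) = 21.09/6.808 = 3.10.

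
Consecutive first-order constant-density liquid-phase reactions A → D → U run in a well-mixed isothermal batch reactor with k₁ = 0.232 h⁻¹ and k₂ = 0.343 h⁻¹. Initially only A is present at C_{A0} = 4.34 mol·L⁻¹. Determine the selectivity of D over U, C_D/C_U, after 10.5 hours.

For first-order series with pure A initially, C_D(t) = k₁C_{A0}/(k₂−k₁)·(e^(−k₁t) − e^(−k₂t)).
e^(−k₁t) = e^(−0.232×10.5) = e^(−2.436) = 0.08751; e^(−k₂t) = e^(−3.602) = 0.02728.
C_D = 0.232×4.34/(0.343−0.232) × (0.08751−0.02728) = 9.071×0.06023 = 0.5463 mol·L⁻¹.
C_A = C_{A0}e^(−k₁t) = 0.3798 mol·L⁻¹, so C_U = C_{A0}−C_A−C_D = 3.414 mol·L⁻¹; C_D/C_U = 0.160.

0.160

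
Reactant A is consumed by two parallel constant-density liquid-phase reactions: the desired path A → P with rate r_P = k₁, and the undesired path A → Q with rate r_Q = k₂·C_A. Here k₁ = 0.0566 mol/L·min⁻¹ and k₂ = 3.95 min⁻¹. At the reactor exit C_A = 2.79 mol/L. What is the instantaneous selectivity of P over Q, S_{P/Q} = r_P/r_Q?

S_{P/Q} = r_P/r_Q = (k₁)/(k₂·C_A) = (k₁/k₂)·C_A⁻¹.
= (0.0566) / (3.95×2.790) = 0.05660/11.02 = 0.00514.

0.00514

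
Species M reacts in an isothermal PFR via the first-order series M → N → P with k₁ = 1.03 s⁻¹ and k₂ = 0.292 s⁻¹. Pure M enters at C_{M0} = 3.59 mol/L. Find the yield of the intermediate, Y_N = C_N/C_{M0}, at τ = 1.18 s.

0.575

The intermediate concentration in a first-order A→B→C sequence is C_N = k₁C_{M0}(e^(−k₁τ) − e^(−k₂τ))/(k₂−k₁).
e^(−k₁τ) = e^(−1.03×1.18) = e^(−1.215) = 0.2966; e^(−k₂τ) = e^(−0.3446) = 0.7085.
C_N = 1.03×3.59/(0.292−1.03) × (0.2966−0.7085) = (-5.010)×(-0.4119) = 2.064 mol/L.
Y_N = C_N/C_{M0} = 2.064/3.59 = 0.575.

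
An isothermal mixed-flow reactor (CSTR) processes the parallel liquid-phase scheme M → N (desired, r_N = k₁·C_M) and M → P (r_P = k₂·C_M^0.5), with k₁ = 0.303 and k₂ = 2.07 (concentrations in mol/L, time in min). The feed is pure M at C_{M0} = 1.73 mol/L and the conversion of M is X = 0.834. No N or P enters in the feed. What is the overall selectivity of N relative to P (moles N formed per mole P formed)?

Exit C_M = C_{M0}(1−X) = 1.73×0.166 = 0.2872 mol/L.
Rates in a CSTR are evaluated at the outlet concentration: r_N = 0.303×0.2872 = 0.08702, r_P = 2.07×0.2872^0.5 = 1.109.
Overall selectivity = C_N/C_P = r_Nτ/(r_Pτ) = r_N/r_P = 0.0784.

0.0784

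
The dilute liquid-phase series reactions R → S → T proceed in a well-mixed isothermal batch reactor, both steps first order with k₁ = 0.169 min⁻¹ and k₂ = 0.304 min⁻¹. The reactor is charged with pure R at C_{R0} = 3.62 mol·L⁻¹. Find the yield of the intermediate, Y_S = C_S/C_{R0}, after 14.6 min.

The intermediate concentration in a first-order A→B→C sequence is C_S = k₁C_{R0}(e^(−k₁t) − e^(−k₂t))/(k₂−k₁).
e^(−k₁t) = e^(−0.169×14.6) = e^(−2.467) = 0.08481; e^(−k₂t) = e^(−4.438) = 0.01181.
C_S = 0.169×3.62/(0.304−0.169) × (0.08481−0.01181) = 4.532×0.07299 = 0.3308 mol·L⁻¹.
Y_S = C_S/C_{R0} = 0.3308/3.62 = 0.0914.

0.0914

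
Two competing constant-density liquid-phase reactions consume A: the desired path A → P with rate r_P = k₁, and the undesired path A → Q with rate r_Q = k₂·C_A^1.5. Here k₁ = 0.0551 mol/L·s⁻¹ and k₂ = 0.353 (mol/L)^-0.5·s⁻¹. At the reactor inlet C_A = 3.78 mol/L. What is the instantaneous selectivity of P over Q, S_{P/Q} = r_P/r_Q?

0.0212

S_{P/Q} = r_P/r_Q = (k₁)/(k₂·C_A^1.5) = (k₁/k₂)·C_A^-1.5.
= (0.0551) / (0.353×3.780^1.5) = 0.05510/2.594 = 0.0212.
The undesired path is higher order in A, so low C_A (CSTR or dilute feed) favours P.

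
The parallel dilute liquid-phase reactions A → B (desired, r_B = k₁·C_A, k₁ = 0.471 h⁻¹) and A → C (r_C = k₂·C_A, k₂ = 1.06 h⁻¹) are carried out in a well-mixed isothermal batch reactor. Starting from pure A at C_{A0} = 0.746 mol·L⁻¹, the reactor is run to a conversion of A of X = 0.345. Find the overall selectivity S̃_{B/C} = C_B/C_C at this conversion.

C_A = C_{A0}(1−X) = 0.4886 mol·L⁻¹.
Both paths are first order in A, so the instantaneous fraction to B is constant: dC_B/d(−C_A) = k₁/(k₁+k₂) = 0.3076.
C_B = 0.3076·(C_{A0}−C_A) = 0.3076×0.2574 = 0.0792 mol·L⁻¹.
C_C = (C_{A0}−C_A)−C_B = 0.1782 mol·L⁻¹; S̃_{B/C} = 0.07918/0.1782 = 0.444.

0.444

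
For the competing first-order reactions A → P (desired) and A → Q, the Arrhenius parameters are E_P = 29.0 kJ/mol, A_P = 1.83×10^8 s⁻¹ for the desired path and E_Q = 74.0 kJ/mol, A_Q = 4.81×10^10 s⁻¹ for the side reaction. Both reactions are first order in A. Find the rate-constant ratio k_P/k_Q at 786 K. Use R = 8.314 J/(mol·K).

3.72

With equal orders, S_{P/Q} = k_P/k_Q = (A_P/A_Q)·exp[(E_Q−E_P)/(RT)].
(E_Q−E_P)/(RT) = (74.0−29.0)×10³/(8.314×786) = 45000/6535 = 6.886.
k_P/k_Q = (1.83×10^8/4.81×10^10)·exp(6.886) = 0.003805 × 978.7 = 3.72.
Since E_P < E_Q, lowering the temperature improves selectivity toward P.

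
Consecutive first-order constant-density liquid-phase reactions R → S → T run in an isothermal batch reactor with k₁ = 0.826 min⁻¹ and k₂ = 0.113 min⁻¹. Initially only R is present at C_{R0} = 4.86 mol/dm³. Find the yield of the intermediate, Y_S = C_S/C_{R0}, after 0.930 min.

For first-order series with pure R initially, C_S(t) = k₁C_{R0}/(k₂−k₁)·(e^(−k₁t) − e^(−k₂t)).
e^(−k₁t) = e^(−0.826×0.930) = e^(−0.7682) = 0.4639; e^(−k₂t) = e^(−0.1051) = 0.9002.
C_S = 0.826×4.86/(0.113−0.826) × (0.4639−0.9002) = (-5.630)×(-0.4364) = 2.457 mol/dm³.
Y_S = C_S/C_{R0} = 2.457/4.86 = 0.506.

0.506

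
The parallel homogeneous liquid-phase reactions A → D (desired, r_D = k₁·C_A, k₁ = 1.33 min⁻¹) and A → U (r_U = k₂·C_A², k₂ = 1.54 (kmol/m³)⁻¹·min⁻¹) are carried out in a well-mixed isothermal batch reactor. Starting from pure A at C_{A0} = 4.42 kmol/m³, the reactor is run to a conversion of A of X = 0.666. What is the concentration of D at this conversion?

C_A = C_{A0}(1−X) = 1.476 kmol/m³.
Along a PFR/batch, dC_D/dC_A = −r_D/(r_D+r_U) = −k₁/(k₁+k₂·C_A).
Integrating from C_{A0} to C_A: C_D = (1.33/1.54)·ln[(1.33+1.54·4.42)/(1.33+1.54·1.48)] = 0.8636·ln(8.137/3.603) = 0.7034 kmol/m³.

0.703 kmol/m³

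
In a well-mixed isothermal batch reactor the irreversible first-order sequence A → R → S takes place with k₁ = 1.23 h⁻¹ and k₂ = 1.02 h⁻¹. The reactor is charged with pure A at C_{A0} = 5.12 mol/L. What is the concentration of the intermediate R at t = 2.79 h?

For first-order series with pure A initially, C_R(t) = k₁C_{A0}/(k₂−k₁)·(e^(−k₁t) − e^(−k₂t)).
e^(−k₁t) = e^(−1.23×2.79) = e^(−3.432) = 0.03233; e^(−k₂t) = e^(−2.846) = 0.05809.
C_R = 1.23×5.12/(1.02−1.23) × (0.03233−0.05809) = (-29.99)×(-0.02576) = 0.7724 mol/L.

0.772 mol/L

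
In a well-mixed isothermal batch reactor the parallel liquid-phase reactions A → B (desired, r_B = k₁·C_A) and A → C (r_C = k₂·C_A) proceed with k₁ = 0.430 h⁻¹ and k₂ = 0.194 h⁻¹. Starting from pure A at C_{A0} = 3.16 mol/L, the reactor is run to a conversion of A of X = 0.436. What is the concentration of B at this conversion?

C_A = C_{A0}(1−X) = 1.782 mol/L.
Both paths are first order in A, so the instantaneous fraction to B is constant: dC_B/d(−C_A) = k₁/(k₁+k₂) = 0.6891.
C_B = 0.6891·(C_{A0}−C_A) = 0.6891×1.378 = 0.949 mol/L.

0.949 mol/L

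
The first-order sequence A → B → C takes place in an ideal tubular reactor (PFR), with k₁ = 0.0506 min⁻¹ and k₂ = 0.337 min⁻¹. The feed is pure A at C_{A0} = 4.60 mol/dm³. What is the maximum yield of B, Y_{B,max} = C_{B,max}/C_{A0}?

Evaluating C_B at τ_opt = ln(k₂/k₁)/(k₂−k₁) gives C_{B,max}/C_{A0} = (k₁/k₂)^[k₂/(k₂−k₁)].
= (0.0506/0.337)^(0.337/(0.337−0.0506)) = (0.1501)^(1.177) = 0.1074.

0.107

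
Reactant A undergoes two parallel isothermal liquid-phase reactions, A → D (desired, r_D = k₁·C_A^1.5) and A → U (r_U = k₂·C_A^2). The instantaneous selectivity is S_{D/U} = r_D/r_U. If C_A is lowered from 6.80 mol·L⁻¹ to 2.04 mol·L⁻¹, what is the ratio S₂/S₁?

1.83

S_{D/U} = (k₁/k₂)·C_A^-0.5, so S₂/S₁ = (C_{A,2}/C_{A,1})^-0.5.
= (2.04/6.80)^(-0.5) = (0.3000)^(-0.5) = 1.83.
Selectivity toward D rises as C_A falls — low-concentration operation is favoured.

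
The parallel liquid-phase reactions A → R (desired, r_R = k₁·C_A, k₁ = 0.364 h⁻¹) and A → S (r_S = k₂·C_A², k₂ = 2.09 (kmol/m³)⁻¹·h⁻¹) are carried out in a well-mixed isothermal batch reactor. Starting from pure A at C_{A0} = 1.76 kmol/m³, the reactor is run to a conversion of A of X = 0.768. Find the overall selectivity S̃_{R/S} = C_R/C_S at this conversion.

C_A = C_{A0}(1−X) = 0.4083 kmol/m³.
Along a PFR/batch, dC_R/dC_A = −r_R/(r_R+r_S) = −k₁/(k₁+k₂·C_A).
Integrating from C_{A0} to C_A: C_R = (0.364/2.09)·ln[(0.364+2.09·1.76)/(0.364+2.09·0.408)] = 0.1742·ln(4.042/1.217) = 0.2090 kmol/m³.
C_S = (C_{A0}−C_A)−C_R = 1.143 kmol/m³; S̃_{R/S} = 0.2090/1.143 = 0.183.

0.183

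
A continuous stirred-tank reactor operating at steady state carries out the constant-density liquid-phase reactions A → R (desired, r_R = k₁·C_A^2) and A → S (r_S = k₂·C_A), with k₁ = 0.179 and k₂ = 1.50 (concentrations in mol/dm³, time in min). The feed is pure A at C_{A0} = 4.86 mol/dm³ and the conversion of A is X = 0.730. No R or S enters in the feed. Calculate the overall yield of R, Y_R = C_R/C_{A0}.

Exit C_A = C_{A0}(1−X) = 4.86×0.270 = 1.312 mol/dm³.
In a CSTR the entire volume is at exit conditions, so r_R = 0.179×1.312^2 = 0.3082 and r_S = 1.50×1.312 = 1.968.
Fraction of consumed A going to R: r_R/(r_R+r_S) = 0.1354.
C_R = 0.1354·C_{A0}·X = 0.1354×4.86×0.730 = 0.480 mol/dm³; Y_R = C_R/C_{A0} = 0.0988.

0.0988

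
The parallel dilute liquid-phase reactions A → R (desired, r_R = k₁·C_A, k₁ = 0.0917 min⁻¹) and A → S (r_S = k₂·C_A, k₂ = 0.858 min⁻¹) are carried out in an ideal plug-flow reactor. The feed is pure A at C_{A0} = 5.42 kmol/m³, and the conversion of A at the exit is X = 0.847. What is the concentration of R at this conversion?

C_A = C_{A0}(1−X) = 0.8293 kmol/m³.
Both paths are first order in A, so the instantaneous fraction to R is constant: dC_R/d(−C_A) = k₁/(k₁+k₂) = 0.09656.
C_R = 0.09656·(C_{A0}−C_A) = 0.09656×4.591 = 0.443 kmol/m³.

0.443 kmol/m³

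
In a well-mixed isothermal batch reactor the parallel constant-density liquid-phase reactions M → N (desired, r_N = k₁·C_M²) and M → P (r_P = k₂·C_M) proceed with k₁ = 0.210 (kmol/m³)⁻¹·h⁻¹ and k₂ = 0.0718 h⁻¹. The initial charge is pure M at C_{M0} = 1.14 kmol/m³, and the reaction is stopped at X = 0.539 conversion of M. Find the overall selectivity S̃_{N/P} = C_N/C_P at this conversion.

2.36

C_M = C_{M0}(1−X) = 0.5255 kmol/m³.
Along a PFR/batch, dC_P/dC_M = −r_P/(r_N+r_P) = −k₂/(k₂+k₁·C_M).
Integrating from C_{M0} to C_M: C_P = (0.0718/0.210)·ln[(0.0718+0.210·1.14)/(0.0718+0.210·0.526)] = 0.3419·ln(0.3112/0.1822) = 0.1831 kmol/m³.
Then C_N = (C_{M0}−C_M) − C_P = 0.6145 − 0.1831 = 0.4314 kmol/m³.
S̃_{N/P} = C_N/C_P = 0.4314/0.1831 = 2.36.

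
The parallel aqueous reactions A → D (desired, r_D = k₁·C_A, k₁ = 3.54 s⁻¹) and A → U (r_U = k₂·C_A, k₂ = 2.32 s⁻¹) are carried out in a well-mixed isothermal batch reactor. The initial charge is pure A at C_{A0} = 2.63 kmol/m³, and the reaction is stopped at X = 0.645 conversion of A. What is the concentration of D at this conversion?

1.02 kmol/m³

C_A = C_{A0}(1−X) = 0.9336 kmol/m³.
Both paths are first order in A, so the instantaneous fraction to D is constant: dC_D/d(−C_A) = k₁/(k₁+k₂) = 0.6041.
C_D = 0.6041·(C_{A0}−C_A) = 0.6041×1.696 = 1.02 kmol/m³.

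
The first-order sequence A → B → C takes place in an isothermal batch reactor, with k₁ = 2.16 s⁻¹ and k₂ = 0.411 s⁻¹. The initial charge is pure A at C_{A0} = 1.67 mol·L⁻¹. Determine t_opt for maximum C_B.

The intermediate peaks when r₁ = r₂, i.e. k₁e^(−k₁t) = k₂e^(−k₂t), giving t_opt = ln(k₂/k₁)/(k₂−k₁).
= ln(0.411/2.16)/(0.411−2.16) = ln(0.1903)/-1.749 = -1.659/-1.749 = 0.949 s.

0.949 s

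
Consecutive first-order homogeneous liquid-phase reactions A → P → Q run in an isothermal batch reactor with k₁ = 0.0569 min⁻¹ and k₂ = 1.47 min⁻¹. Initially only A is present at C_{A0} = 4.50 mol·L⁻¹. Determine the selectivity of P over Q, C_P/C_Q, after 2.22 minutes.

Solving the coupled first-order balances gives C_P(t) = [k₁/(k₂−k₁)]·C_{A0}·(e^(−k₁t) − e^(−k₂t)).
e^(−k₁t) = e^(−0.0569×2.22) = e^(−0.1263) = 0.8813; e^(−k₂t) = e^(−3.263) = 0.03826.
C_P = 0.0569×4.50/(1.47−0.0569) × (0.8813−0.03826) = 0.1812×0.8431 = 0.1528 mol·L⁻¹.
C_A = C_{A0}e^(−k₁t) = 3.966 mol·L⁻¹, so C_Q = C_{A0}−C_A−C_P = 0.3812 mol·L⁻¹; C_P/C_Q = 0.401.

0.401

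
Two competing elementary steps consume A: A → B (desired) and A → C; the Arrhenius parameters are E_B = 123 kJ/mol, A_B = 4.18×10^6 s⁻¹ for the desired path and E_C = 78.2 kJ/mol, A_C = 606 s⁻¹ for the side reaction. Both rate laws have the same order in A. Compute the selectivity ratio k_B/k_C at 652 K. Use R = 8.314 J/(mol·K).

k_B/k_C = (A_B/A_C)·exp[−(E_B−E_C)/(RT)] = (A_B/A_C)·exp[(E_C−E_B)/(RT)].
(E_C−E_B)/(RT) = (78.2−123)×10³/(8.314×652) = -44800/5421 = -8.265.
k_B/k_C = (4.18×10^6/606)·exp(-8.265) = 6898 × 2.575×10^-4 = 1.78.

1.78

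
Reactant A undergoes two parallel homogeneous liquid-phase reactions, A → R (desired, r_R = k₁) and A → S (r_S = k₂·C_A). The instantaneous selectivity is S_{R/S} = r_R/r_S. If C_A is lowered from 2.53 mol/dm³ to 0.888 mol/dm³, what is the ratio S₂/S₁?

2.85

S_{R/S} = (k₁/k₂)·C_A⁻¹, so S₂/S₁ = (C_{A,2}/C_{A,1})⁻¹.
= 2.53/0.888 = 2.85.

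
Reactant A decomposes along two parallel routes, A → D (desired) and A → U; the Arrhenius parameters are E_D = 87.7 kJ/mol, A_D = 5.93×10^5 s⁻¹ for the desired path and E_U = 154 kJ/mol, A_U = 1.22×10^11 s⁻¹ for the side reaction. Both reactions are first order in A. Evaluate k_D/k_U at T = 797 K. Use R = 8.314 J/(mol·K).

0.108

k_D/k_U = (A_D/A_U)·exp[−(E_D−E_U)/(RT)] = (A_D/A_U)·exp[(E_U−E_D)/(RT)].
(E_U−E_D)/(RT) = (154−87.7)×10³/(8.314×797) = 66300/6626 = 10.01.
k_D/k_U = (5.93×10^5/1.22×10^11)·exp(10.01) = 4.861×10^-6 × 22151 = 0.108.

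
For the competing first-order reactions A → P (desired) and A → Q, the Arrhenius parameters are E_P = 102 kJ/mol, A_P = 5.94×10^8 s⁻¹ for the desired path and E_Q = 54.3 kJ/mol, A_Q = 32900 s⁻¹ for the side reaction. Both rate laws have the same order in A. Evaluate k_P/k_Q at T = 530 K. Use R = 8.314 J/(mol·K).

0.359

k_P/k_Q = (A_P/A_Q)·exp[−(E_P−E_Q)/(RT)] = (A_P/A_Q)·exp[(E_Q−E_P)/(RT)].
(E_Q−E_P)/(RT) = (54.3−102)×10³/(8.314×530) = -47700/4406 = -10.83.
k_P/k_Q = (5.94×10^8/32900)·exp(-10.83) = 18055 × 1.989×10^-5 = 0.359.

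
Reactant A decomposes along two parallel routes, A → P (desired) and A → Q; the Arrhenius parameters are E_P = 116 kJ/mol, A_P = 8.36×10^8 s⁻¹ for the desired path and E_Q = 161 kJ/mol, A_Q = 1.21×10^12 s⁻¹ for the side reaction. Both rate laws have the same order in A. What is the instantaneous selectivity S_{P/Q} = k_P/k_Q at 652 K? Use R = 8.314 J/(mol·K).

Since both paths have the same order in A, the concentration cancels and S_{P/Q} = k_P/k_Q = (A_P/A_Q)·exp[(E_Q−E_P)/(RT)].
(E_Q−E_P)/(RT) = (161−116)×10³/(8.314×652) = 45000/5421 = 8.301.
k_P/k_Q = (8.36×10^8/1.21×10^12)·exp(8.301) = 6.909×10^-4 × 4030 = 2.78.
Since E_P < E_Q, lowering the temperature improves selectivity toward P.

2.78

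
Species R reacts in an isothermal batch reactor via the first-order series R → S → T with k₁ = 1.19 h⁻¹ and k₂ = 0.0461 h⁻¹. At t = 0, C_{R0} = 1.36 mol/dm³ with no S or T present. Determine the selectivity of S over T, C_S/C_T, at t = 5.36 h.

4.32

The intermediate concentration in a first-order A→B→C sequence is C_S = k₁C_{R0}(e^(−k₁t) − e^(−k₂t))/(k₂−k₁).
e^(−k₁t) = e^(−1.19×5.36) = e^(−6.378) = 0.001698; e^(−k₂t) = e^(−0.2471) = 0.7811.
C_S = 1.19×1.36/(0.0461−1.19) × (0.001698−0.7811) = (-1.415)×(-0.7794) = 1.103 mol/dm³.
C_R = C_{R0}e^(−k₁t) = 0.002309 mol/dm³, so C_T = C_{R0}−C_R−C_S = 0.2550 mol/dm³; C_S/C_T = 4.32.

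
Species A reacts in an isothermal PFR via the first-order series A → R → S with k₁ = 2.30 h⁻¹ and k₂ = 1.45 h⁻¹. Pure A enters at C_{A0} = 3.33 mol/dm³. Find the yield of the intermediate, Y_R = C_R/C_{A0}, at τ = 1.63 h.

0.191

Solving the coupled first-order balances gives C_R(τ) = [k₁/(k₂−k₁)]·C_{A0}·(e^(−k₁τ) − e^(−k₂τ)).
e^(−k₁τ) = e^(−2.30×1.63) = e^(−3.749) = 0.02354; e^(−k₂τ) = e^(−2.363) = 0.09409.
C_R = 2.30×3.33/(1.45−2.30) × (0.02354−0.09409) = (-9.011)×(-0.07055) = 0.6357 mol/dm³.
Y_R = C_R/C_{A0} = 0.6357/3.33 = 0.191.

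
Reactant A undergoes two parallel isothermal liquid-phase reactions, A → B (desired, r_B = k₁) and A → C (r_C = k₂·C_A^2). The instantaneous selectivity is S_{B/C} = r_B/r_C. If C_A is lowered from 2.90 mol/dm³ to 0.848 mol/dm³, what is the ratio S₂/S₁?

S_{B/C} = (k₁/k₂)·C_A^-2, so S₂/S₁ = (C_{A,2}/C_{A,1})^-2.
= (0.848/2.90)^(-2) = (0.2924)^(-2) = 11.7.
Selectivity toward B rises as C_A falls — low-concentration operation is favoured.

11.7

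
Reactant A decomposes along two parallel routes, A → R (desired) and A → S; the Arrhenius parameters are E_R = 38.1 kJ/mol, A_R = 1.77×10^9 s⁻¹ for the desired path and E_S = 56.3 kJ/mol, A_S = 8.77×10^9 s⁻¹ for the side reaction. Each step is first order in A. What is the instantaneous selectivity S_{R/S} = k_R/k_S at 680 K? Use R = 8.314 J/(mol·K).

Since both paths have the same order in A, the concentration cancels and S_{R/S} = k_R/k_S = (A_R/A_S)·exp[(E_S−E_R)/(RT)].
(E_S−E_R)/(RT) = (56.3−38.1)×10³/(8.314×680) = 18200/5654 = 3.219.
k_R/k_S = (1.77×10^9/8.77×10^9)·exp(3.219) = 0.2018 × 25.01 = 5.05.
Since E_R < E_S, lowering the temperature improves selectivity toward R.

5.05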